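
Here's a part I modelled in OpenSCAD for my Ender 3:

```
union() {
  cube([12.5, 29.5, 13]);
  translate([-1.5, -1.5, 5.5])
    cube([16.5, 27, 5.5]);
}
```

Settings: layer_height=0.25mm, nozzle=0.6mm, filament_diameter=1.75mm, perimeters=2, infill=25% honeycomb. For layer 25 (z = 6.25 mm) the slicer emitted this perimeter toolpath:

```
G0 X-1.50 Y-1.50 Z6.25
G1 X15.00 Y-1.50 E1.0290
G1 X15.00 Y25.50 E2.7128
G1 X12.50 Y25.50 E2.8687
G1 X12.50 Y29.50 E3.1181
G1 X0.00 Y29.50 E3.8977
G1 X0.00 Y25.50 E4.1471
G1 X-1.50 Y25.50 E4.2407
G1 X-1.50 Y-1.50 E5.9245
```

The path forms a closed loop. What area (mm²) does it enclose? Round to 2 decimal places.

Apply the shoelace formula to the sequence of (X, Y) vertices; enclosed area = 495.50 mm².

495.50 mm²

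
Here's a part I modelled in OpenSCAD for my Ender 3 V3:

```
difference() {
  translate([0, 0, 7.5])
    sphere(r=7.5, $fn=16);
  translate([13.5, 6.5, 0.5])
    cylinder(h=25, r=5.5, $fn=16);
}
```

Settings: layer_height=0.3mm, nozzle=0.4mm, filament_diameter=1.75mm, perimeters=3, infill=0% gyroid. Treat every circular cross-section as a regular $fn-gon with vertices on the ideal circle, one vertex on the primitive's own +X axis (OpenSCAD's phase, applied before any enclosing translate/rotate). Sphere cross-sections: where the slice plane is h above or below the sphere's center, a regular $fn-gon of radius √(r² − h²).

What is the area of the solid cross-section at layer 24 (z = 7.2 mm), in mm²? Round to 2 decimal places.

171.93 mm²

At z = 7.2 mm: the sphere: section is a regular 16-gon, circumradius = √(r²−h²) = √(7.5²−0.3²) = 7.494 (area = (16/2)·7.494²·sin(360°/16) = 171.93 mm²); the r=5.5 cylinder at (13.5, 6.5) contributes a regular 16-gon of circumradius 5.5 (area = (16/2)·5.500²·sin(360°/16) = 92.61 mm²); Taking the first minus the rest: starting from the r=7.5 sphere (171.93 mm²), the r=5.5 cylinder at (13.5, 6.5) misses the remaining region (no effect) — area = 171.93 mm². Overall, the cross-section is a single solid region. Net area = 171.93 mm².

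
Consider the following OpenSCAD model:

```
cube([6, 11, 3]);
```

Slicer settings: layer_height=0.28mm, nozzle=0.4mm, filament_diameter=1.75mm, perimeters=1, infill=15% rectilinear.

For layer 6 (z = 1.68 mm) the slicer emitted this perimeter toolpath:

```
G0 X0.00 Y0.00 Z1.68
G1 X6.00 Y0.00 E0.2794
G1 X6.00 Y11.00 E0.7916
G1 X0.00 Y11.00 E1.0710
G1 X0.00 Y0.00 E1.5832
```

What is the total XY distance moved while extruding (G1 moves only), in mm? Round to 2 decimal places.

34.00 mm

Sum the Euclidean lengths of each G1 segment: total = 34.00 mm.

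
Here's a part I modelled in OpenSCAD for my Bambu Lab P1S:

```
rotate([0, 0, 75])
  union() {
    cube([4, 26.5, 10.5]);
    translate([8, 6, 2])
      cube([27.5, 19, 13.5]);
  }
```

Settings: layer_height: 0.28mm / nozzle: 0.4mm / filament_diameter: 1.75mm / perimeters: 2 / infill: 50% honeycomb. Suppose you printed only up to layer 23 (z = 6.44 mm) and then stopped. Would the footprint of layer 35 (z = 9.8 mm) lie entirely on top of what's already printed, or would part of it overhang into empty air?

Compare the two slices. At z = 6.44: the cube (footprint 4×26.5) is included at this height (area 106.00 mm²); the cube at (8, 6) (footprint 27.5×19) is included at this height (area 522.50 mm²); Taking the union: the 2 present regions are separate (no shared area or edge), so areas and boundary lengths simply add and each stays a separate island — area = 628.50 mm²; (whole slice rotated 75° about Z — lengths, areas and connectivity unchanged). At z = 9.8: the cube (footprint 4×26.5) is included at this height (area 106.00 mm²); the cube at (8, 6) (footprint 27.5×19) is included at this height (area 522.50 mm²); Merging all regions: the 2 present regions are separate (no shared area or edge), so areas and boundary lengths simply add and each stays a separate island — area = 628.50 mm²; (whole slice rotated 75° about Z — lengths, areas and connectivity unchanged). Checking containment: the cross-section at z = 9.8 is a subset of the cross-section at z = 6.44.

entirely on top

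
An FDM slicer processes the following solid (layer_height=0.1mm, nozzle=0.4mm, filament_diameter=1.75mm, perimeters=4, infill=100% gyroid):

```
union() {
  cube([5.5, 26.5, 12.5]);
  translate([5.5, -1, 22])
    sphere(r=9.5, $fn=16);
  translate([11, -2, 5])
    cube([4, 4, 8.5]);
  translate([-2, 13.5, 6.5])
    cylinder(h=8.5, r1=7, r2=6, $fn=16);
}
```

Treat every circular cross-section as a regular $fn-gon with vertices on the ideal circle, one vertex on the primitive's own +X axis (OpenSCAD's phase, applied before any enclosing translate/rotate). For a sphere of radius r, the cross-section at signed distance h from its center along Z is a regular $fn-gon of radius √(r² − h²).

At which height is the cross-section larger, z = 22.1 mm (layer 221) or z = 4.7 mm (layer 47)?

layer 221 (z = 22.1 mm)

Layer 221 (z = 22.1): the cube does not reach this height (z outside [0, 12.5]); the r=9.5 sphere at (5.5, -1) slices to a regular 16-gon of circumradius 9.499 (√(r²−h²) with h=0.1 from center) (area = (16/2)·9.499²·sin(360°/16) = 276.27 mm²); the cube at (11, -2) does not reach this height (z outside [5, 13.5]); the cone at (-2, 13.5) is absent (z outside [6.5, 15]); Combining (union): only the r=9.5 sphere at (5.5, -1) is present, so the union is just that shape — area = 276.27 mm². So its area = 276.27 mm². Layer 47 (z = 4.7): the cube is present — its section is the full 5.5×26.5 rectangle (area 145.75 mm²); the sphere at (5.5, -1) does not reach this height (|z−center|=17.300 > r=9.5); the cube at (11, -2) is absent (z outside [5, 13.5]); the cone at (-2, 13.5) is absent (z outside [6.5, 15]); Taking the union: only the 5.5×26.5 cube is present, so the union is just that shape — area = 145.75 mm². So its area = 145.75 mm². Layer 221 is larger (276.27 vs 145.75 mm²).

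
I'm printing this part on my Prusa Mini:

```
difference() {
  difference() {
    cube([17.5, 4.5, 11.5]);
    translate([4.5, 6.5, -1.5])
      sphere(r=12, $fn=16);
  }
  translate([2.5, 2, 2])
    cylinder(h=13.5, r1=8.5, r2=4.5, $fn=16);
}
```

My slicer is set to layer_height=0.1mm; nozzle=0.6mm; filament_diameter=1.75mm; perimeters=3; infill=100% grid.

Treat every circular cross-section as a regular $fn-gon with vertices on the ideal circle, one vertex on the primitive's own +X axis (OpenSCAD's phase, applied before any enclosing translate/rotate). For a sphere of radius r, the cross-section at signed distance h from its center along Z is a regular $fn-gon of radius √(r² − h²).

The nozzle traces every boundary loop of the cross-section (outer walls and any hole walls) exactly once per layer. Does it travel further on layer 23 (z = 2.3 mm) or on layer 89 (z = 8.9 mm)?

layer 89 (z = 8.9 mm)

Layer 23 (z = 2.3): the cube is present — its section is the full 17.5×4.5 rectangle (perimeter 44.00 mm); the sphere at (4.5, 6.5): section is a regular 16-gon, circumradius = √(r²−h²) = √(12²−3.8²) = 11.382 (perimeter = 2·16·11.382·sin(180°/16) = 71.06 mm); Subtracting the remaining from the first: starting from the 17.5×4.5 cube, the r=12 sphere at (4.5, 6.5) partially overlaps it — only the 66.59 mm² overlap (of its 396.64 mm²) is removed, clipping the outline — boundary = 15.41 mm; the cone at (2.5, 2) contributes a regular 16-gon of circumradius 8.411 (interpolated between r1=8.5 and r2=4.5 at t=0.022) (perimeter = 2·16·8.411·sin(180°/16) = 52.51 mm); After the difference (first − rest): starting from that combined region, the cone at (2.5, 2) misses the remaining region (no effect) — boundary = 15.41 mm. So its perimeter = 15.41 mm. Layer 89 (z = 8.9): the cube is present — its section is the full 17.5×4.5 rectangle (perimeter 44.00 mm); the r=12 sphere at (4.5, 6.5) slices to a regular 16-gon of circumradius 5.987 (√(r²−h²) with h=10.4 from center) (perimeter = 2·16·5.987·sin(180°/16) = 37.37 mm); Taking the first minus the rest: starting from the 17.5×4.5 cube, the r=12 sphere at (4.5, 6.5) partially overlaps it — only the 30.61 mm² overlap (of its 109.72 mm²) is removed, clipping the outline — boundary = 44.53 mm; the cone at (2.5, 2) contributes a regular 16-gon of circumradius 6.456 (interpolated between r1=8.5 and r2=4.5 at t=0.511) (perimeter = 2·16·6.456·sin(180°/16) = 40.30 mm); After the difference (first − rest): starting from that combined region, the cone at (2.5, 2) partially overlaps it — only the 10.45 mm² overlap (of its 127.58 mm²) is removed, clipping the outline — boundary = 25.76 mm. So its perimeter = 25.76 mm. Layer 89 is larger (25.76 vs 15.41 mm).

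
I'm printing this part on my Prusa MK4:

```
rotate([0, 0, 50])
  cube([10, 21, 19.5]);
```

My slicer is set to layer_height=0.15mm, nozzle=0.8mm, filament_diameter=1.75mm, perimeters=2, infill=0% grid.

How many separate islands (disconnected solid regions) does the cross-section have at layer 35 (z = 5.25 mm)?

At z = 5.25 mm: the cube (footprint 10×21) is included at this height; (rotated 50° about Z; rotation is an isometry so areas/perimeters/island counts are preserved). Overall, the cross-section is a single solid region. Island count = 1.

1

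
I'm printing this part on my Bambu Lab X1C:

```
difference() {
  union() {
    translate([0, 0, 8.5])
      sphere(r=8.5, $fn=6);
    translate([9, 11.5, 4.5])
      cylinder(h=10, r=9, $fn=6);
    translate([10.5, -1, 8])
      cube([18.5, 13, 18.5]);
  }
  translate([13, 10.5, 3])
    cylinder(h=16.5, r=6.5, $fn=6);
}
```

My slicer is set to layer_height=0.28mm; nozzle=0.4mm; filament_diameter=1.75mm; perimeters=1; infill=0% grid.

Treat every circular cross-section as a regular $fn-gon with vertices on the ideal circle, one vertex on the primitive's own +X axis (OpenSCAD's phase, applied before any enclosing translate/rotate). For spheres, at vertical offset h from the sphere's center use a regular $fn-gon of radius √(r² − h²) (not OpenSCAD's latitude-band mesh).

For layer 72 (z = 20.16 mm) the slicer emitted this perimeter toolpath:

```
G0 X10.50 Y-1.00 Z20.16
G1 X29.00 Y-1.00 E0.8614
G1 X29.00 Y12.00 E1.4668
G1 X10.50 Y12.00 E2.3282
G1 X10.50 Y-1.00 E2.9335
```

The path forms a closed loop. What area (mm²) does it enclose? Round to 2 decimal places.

Apply the shoelace formula to the sequence of (X, Y) vertices; enclosed area = 240.50 mm².

240.50 mm²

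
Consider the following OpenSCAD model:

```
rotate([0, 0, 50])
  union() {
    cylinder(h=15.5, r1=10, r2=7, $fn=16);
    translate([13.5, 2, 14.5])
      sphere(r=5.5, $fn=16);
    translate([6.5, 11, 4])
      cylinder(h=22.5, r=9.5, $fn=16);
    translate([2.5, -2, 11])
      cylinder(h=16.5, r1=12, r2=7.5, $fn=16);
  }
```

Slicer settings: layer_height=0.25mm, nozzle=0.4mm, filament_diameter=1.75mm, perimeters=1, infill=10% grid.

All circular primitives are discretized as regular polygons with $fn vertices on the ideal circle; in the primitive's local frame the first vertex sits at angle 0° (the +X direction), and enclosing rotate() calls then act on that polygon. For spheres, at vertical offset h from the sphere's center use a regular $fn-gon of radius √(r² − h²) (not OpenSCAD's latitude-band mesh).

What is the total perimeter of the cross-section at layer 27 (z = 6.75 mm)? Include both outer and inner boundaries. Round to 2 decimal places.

At z = 6.75 mm: the cone: at t=0.435 of its height the radius interpolates to r₁+(r₂−r₁)t = 8.694, giving a regular 16-gon of that circumradius (perimeter = 2·16·8.694·sin(180°/16) = 54.27 mm); the sphere at (13.5, 2) is not intersected at this z (|z−center|=7.750 > r=5.5); the r=9.5 cylinder at (6.5, 11) gives a regular 16-gon of circumradius 9.5 (constant along its height) (perimeter = 2·16·9.500·sin(180°/16) = 59.31 mm); the cone at (2.5, -2) is absent (z outside [11, 27.5]); Taking the union: the regions partially overlap (shared area 45.00 mm²), so the edge portions inside another operand are dropped and the merged outline is re-measured after clipping — boundary = 85.58 mm; (whole slice rotated 50° about Z — lengths, areas and connectivity unchanged). Overall, the cross-section is a single solid region. Total boundary length (outer) = 85.58 mm.

85.58 mm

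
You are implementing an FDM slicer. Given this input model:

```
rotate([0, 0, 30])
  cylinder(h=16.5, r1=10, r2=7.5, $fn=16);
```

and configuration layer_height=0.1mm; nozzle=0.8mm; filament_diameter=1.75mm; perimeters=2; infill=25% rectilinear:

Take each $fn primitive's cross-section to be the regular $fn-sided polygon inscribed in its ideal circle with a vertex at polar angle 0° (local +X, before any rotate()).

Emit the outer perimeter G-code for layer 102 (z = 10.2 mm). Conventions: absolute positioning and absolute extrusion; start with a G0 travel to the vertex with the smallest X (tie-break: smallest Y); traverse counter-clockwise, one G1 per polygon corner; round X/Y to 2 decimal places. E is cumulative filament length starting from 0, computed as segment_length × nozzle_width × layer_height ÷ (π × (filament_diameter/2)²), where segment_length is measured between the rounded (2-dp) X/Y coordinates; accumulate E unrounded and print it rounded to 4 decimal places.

At z = 10.2 mm: the cone contributes a regular 16-gon of circumradius 8.455 (interpolated between r1=10 and r2=7.5 at t=0.618); (whole slice rotated 30° about Z — lengths, areas and connectivity unchanged). The outline is a single polygon with 16 vertices. Extrusion per mm of travel: 0.8 × 0.1 / (π × 0.875²) = 0.033260. Accumulating E over each segment gives final E = 1.7558.

G0 X-8.38 Y-1.10 Z10.20
G1 X-7.32 Y-4.23 E0.1099
G1 X-5.15 Y-6.71 E0.2195
G1 X-2.19 Y-8.17 E0.3293
G1 X1.10 Y-8.38 E0.4389
G1 X4.23 Y-7.32 E0.5489
G1 X6.71 Y-5.15 E0.6585
G1 X8.17 Y-2.19 E0.7682
G1 X8.38 Y1.10 E0.8779
G1 X7.32 Y4.23 E0.9878
G1 X5.15 Y6.71 E1.0974
G1 X2.19 Y8.17 E1.2072
G1 X-1.10 Y8.38 E1.3168
G1 X-4.23 Y7.32 E1.4267
G1 X-6.71 Y5.15 E1.5363
G1 X-8.17 Y2.19 E1.6461
G1 X-8.38 Y-1.10 E1.7558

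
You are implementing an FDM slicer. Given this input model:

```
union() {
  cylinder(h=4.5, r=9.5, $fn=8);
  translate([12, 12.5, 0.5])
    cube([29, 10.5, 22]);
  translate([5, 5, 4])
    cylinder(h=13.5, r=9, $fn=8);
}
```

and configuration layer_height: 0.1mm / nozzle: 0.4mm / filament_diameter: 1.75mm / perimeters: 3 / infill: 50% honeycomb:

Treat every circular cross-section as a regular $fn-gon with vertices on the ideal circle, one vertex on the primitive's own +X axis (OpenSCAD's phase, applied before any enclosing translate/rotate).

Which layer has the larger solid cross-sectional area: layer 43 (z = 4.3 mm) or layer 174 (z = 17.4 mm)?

Layer 43 (z = 4.3): the cylinder: section is a regular 8-gon, circumradius r=9.5 (area = (8/2)·9.500²·sin(360°/8) = 255.27 mm²); the 29×10.5 cube at (12, 12.5) contributes its full rectangle (area 304.50 mm²); the r=9 cylinder at (5, 5) gives a regular 8-gon of circumradius 9 (constant along its height) (area = (8/2)·9.000²·sin(360°/8) = 229.10 mm²); Combining (union): the regions partially overlap — summed areas 788.87 mm² minus the doubly-counted overlap 121.42 mm² gives 667.45 mm² — area = 667.45 mm². So its area = 667.45 mm². Layer 174 (z = 17.4): the cylinder does not reach this height (z outside [0, 4.5]); the 29×10.5 cube at (12, 12.5) contributes its full rectangle (area 304.50 mm²); the r=9 cylinder at (5, 5) gives a regular 8-gon of circumradius 9 (constant along its height) (area = (8/2)·9.000²·sin(360°/8) = 229.10 mm²); Taking the union: the 2 present regions are separate (no shared area or edge), so areas and boundary lengths simply add and each stays a separate island — area = 533.60 mm². So its area = 533.60 mm². Layer 43 is larger (667.45 vs 533.60 mm²).

layer 43 (z = 4.3 mm)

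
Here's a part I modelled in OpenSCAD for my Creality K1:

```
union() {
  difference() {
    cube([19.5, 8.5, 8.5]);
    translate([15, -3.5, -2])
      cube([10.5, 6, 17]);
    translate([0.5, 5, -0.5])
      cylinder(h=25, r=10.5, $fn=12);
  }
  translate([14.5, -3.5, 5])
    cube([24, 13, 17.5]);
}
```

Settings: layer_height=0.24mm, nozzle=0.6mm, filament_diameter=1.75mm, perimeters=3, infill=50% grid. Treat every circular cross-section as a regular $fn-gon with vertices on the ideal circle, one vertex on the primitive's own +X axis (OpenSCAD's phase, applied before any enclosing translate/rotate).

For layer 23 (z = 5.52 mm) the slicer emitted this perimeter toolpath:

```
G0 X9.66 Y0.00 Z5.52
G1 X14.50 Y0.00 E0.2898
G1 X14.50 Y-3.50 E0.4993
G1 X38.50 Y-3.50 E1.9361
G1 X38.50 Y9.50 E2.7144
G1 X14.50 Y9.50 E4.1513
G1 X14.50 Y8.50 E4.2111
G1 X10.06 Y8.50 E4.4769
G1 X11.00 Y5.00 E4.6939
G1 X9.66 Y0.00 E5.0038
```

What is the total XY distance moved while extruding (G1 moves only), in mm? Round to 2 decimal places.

83.58 mm

Sum the Euclidean lengths of each G1 segment: total = 83.58 mm.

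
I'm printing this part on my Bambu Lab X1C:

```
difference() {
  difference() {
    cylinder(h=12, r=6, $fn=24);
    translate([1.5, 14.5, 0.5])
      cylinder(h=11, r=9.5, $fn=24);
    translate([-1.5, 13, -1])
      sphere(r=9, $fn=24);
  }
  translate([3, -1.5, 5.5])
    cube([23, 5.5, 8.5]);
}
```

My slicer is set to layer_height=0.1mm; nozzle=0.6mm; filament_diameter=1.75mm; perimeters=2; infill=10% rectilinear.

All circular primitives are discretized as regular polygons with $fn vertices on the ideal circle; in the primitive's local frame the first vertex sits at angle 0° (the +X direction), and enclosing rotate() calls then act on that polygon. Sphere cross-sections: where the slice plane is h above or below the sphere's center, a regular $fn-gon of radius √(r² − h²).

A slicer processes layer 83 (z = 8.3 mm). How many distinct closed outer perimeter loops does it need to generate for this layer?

At z = 8.3 mm: the cylinder: section is a regular 24-gon, circumradius r=6; the r=9.5 cylinder at (1.5, 14.5) gives a regular 24-gon of circumradius 9.5 (constant along its height); the sphere at (-1.5, 13) does not reach this height (|z−center|=9.300 > r=9); After the difference (first − rest): starting from the r=6 cylinder, the r=9.5 cylinder at (1.5, 14.5) partially overlaps it — only the 2.73 mm² overlap (of its 280.30 mm²) is removed, clipping the outline — 1 connected region; the 23×5.5 cube at (3, -1.5) contributes its full rectangle; Taking the first minus the rest: starting from the result so far, the 23×5.5 cube at (3, -1.5) partially overlaps it — only the 14.28 mm² overlap (of its 126.50 mm²) is removed, clipping the outline — 1 connected region. The result has 1 disconnected region.

1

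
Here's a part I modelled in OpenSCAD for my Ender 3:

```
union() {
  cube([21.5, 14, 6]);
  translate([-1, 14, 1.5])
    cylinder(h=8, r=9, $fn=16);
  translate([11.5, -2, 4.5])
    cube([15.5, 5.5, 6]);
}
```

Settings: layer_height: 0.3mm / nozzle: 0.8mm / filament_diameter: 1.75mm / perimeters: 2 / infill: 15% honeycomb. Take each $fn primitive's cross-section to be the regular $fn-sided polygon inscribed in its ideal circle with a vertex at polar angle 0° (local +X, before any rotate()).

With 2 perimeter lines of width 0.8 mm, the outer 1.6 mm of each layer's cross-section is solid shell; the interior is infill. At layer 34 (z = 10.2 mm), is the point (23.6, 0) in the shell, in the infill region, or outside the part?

At z = 10.2 mm: the cube is not intersected at this z (z outside [0, 6]); the cylinder at (-1, 14) is absent (z outside [1.5, 9.5]); the cube at (11.5, -2) is present — its section is the full 15.5×5.5 rectangle; Merging all regions: only the 15.5×5.5 cube at (11.5, -2) is present, so the union is just that shape — 1 connected region. Overall, the cross-section is a single solid region. The nearest boundary edge runs (11.50, -2.00)→(27.00, -2.00); distance from the point to it = 2.00 mm. The point is inside the cross-section and 2.00 mm from the nearest boundary — more than the 1.6 mm shell width (2 × 0.8), so it's in the infill interior.

infill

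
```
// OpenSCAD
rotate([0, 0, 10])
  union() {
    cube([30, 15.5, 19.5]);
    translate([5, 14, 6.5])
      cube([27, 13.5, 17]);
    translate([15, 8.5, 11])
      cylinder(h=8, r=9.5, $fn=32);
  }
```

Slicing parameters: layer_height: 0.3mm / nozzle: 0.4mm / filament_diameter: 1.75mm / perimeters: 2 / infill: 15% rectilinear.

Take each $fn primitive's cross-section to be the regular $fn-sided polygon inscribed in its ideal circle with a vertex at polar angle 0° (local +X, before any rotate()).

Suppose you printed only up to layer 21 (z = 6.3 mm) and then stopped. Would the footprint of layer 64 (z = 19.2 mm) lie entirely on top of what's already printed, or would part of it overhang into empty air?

part overhangs

Compare the two slices. At z = 6.3: the cube (footprint 30×15.5) is included at this height (area 465.00 mm²); the cube at (5, 14) is absent (z outside [6.5, 23.5]); the cylinder at (15, 8.5) does not reach this height (z outside [11, 19]); Combining (union): only the 30×15.5 cube is present, so the union is just that shape — area = 465.00 mm²; (rotated 10° about Z; rotation is an isometry so areas/perimeters/island counts are preserved). At z = 19.2: the cube is present — its section is the full 30×15.5 rectangle (area 465.00 mm²); the 27×13.5 cube at (5, 14) contributes its full rectangle (area 364.50 mm²); the cylinder at (15, 8.5) is not intersected at this z (z outside [11, 19]); Merging all regions: the regions partially overlap — summed areas 829.50 mm² minus the doubly-counted overlap 37.50 mm² gives 792.00 mm² — area = 792.00 mm²; (whole slice rotated 10° about Z — lengths, areas and connectivity unchanged). Checking containment: at z = 19.2 the cross-section extends beyond the z = 6.3 cross-section by about 327.00 mm².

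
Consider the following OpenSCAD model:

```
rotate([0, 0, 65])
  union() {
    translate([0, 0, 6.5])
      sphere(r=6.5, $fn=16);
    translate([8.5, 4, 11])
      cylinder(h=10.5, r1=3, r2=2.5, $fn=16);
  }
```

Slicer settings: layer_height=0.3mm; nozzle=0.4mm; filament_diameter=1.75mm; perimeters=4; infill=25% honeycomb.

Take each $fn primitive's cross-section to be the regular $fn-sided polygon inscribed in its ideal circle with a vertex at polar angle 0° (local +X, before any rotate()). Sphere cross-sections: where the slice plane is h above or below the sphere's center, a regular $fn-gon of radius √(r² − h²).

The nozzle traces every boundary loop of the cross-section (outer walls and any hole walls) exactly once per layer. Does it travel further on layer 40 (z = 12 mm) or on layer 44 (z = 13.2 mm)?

layer 40 (z = 12 mm)

Layer 40 (z = 12): the r=6.5 sphere slices to a regular 16-gon of circumradius 3.464 (√(r²−h²) with h=5.5 from center) (perimeter = 2·16·3.464·sin(180°/16) = 21.63 mm); the cone at (8.5, 4) contributes a regular 16-gon of circumradius 2.952 (interpolated between r1=3 and r2=2.5 at t=0.095) (perimeter = 2·16·2.952·sin(180°/16) = 18.43 mm); Merging all regions: the 2 present regions are separate (no shared area or edge), so areas and boundary lengths simply add and each stays a separate island — boundary = 40.06 mm; (rotated 65° about Z; rotation is an isometry so areas/perimeters/island counts are preserved). So its perimeter = 40.06 mm. Layer 44 (z = 13.2): the sphere does not reach this height (|z−center|=6.700 > r=6.5); the cone at (8.5, 4) (r1=3→r2=2.5) has section circumradius 2.895 here — a regular 16-gon (perimeter = 2·16·2.895·sin(180°/16) = 18.07 mm); Combining (union): only the cone at (8.5, 4) is present, so the union is just that shape — boundary = 18.07 mm; (rotated 65° about Z; rotation is an isometry so areas/perimeters/island counts are preserved). So its perimeter = 18.07 mm. Layer 40 is larger (40.06 vs 18.07 mm).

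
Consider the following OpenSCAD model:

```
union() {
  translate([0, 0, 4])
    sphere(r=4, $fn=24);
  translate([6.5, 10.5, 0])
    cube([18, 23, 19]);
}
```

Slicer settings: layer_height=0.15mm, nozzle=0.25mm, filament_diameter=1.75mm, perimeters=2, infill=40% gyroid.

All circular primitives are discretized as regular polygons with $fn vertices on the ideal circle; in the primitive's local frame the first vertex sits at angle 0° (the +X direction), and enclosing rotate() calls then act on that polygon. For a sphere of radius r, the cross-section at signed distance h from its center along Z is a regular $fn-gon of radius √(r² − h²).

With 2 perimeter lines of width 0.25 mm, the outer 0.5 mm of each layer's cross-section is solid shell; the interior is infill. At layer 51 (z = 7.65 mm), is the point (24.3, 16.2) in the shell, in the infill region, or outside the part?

shell

At z = 7.65 mm: the sphere: section is a regular 24-gon, circumradius = √(r²−h²) = √(4²−3.65²) = 1.636; the cube at (6.5, 10.5) (footprint 18×23) is included at this height; Combining (union): the 2 present regions are separate (no shared area or edge), so areas and boundary lengths simply add and each stays a separate island — 2 connected regions. Overall, the cross-section has 2 separate islands. The nearest boundary edge runs (24.50, 33.50)→(24.50, 10.50); distance from the point to it = 0.20 mm. (Shell/infill is judged within the island containing the point — the largest one.) The point is inside the cross-section, 0.20 mm from the nearest boundary — within the 0.5 mm shell band (2 × 0.25).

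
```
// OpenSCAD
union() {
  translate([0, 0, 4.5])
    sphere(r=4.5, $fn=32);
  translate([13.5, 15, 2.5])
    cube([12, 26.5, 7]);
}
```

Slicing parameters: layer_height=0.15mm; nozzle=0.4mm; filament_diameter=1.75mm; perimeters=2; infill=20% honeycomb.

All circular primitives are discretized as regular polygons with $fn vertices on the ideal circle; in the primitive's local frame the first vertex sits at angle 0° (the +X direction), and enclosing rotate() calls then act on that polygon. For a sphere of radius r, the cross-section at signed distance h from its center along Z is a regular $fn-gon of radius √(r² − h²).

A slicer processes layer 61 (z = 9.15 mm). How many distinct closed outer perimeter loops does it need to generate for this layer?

At z = 9.15 mm: the sphere is absent (|z−center|=4.650 > r=4.5); the cube at (13.5, 15) is present — its section is the full 12×26.5 rectangle; Taking the union: only the 12×26.5 cube at (13.5, 15) is present, so the union is just that shape — 1 connected region. The result has 1 disconnected region.

1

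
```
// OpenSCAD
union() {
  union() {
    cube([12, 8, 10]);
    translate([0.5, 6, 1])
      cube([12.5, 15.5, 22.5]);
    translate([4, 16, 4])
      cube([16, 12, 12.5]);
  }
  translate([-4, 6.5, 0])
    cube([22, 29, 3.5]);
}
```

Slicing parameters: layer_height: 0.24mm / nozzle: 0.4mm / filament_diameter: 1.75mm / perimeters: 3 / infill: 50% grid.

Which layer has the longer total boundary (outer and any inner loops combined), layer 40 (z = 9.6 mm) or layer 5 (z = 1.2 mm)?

layer 5 (z = 1.2 mm)

Layer 40 (z = 9.6): the cube is present — its section is the full 12×8 rectangle (perimeter 40.00 mm); the 12.5×15.5 cube at (0.5, 6) contributes its full rectangle (perimeter 56.00 mm); the cube at (4, 16) (footprint 16×12) is included at this height (perimeter 56.00 mm); Merging all regions: the regions partially overlap (shared area 72.50 mm²), so the edge portions inside another operand are dropped and the merged outline is re-measured after clipping — boundary = 96.00 mm; the cube at (-4, 6.5) is absent (z outside [0, 3.5]); Taking the union: only the result so far is present, so the union is just that shape — boundary = 96.00 mm. So its perimeter = 96.00 mm. Layer 5 (z = 1.2): the cube (footprint 12×8) is included at this height (perimeter 40.00 mm); the cube at (0.5, 6) is present — its section is the full 12.5×15.5 rectangle (perimeter 56.00 mm); the cube at (4, 16) is not intersected at this z (z outside [4, 16.5]); Taking the union: the regions partially overlap (shared area 23.00 mm²), so the edge portions inside another operand are dropped and the merged outline is re-measured after clipping — boundary = 69.00 mm; the cube at (-4, 6.5) (footprint 22×29) is included at this height (perimeter 102.00 mm); Combining (union): the regions partially overlap (shared area 188.25 mm²), so the edge portions inside another operand are dropped and the merged outline is re-measured after clipping — boundary = 115.00 mm. So its perimeter = 115.00 mm. Layer 5 is larger (115.00 vs 96.00 mm).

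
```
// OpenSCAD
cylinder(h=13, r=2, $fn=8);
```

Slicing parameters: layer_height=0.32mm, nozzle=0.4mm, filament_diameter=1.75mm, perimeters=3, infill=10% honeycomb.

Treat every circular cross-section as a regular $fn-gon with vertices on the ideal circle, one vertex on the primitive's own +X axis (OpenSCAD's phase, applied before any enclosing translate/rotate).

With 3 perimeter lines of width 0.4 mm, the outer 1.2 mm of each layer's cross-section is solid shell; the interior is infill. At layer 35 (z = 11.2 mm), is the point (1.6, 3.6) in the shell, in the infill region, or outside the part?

outside

At z = 11.2 mm: the r=2 cylinder gives a regular 8-gon of circumradius 2 (constant along its height). Overall, the cross-section is a single solid region. The nearest boundary edge runs (1.41, 1.41)→(0.00, 2.00); distance from the point to it = 2.09 mm. The point is not inside any of the regions above, so it lies outside the cross-section (2.09 mm from the nearest boundary).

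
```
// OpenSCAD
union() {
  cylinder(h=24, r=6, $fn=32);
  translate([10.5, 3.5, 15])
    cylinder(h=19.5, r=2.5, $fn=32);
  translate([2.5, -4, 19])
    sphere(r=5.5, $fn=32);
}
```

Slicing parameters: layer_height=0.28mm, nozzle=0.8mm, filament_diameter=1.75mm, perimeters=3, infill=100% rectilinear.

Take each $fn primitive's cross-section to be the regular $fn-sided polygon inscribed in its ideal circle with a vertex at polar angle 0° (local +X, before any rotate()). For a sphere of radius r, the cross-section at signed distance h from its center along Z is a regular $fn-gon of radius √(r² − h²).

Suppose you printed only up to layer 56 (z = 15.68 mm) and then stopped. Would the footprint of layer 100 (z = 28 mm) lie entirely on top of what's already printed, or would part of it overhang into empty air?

Compare the two slices. At z = 15.68: the cylinder: section is a regular 32-gon, circumradius r=6 (area = (32/2)·6.000²·sin(360°/32) = 112.37 mm²); the r=2.5 cylinder at (10.5, 3.5) contributes a regular 32-gon of circumradius 2.5 (area = (32/2)·2.500²·sin(360°/32) = 19.51 mm²); the r=5.5 sphere at (2.5, -4) slices to a regular 32-gon of circumradius 4.385 (√(r²−h²) with h=3.32 from center) (area = (32/2)·4.385²·sin(360°/32) = 60.02 mm²); Taking the union: the regions partially overlap — summed areas 191.90 mm² minus the doubly-counted overlap 35.95 mm² gives 155.95 mm² — area = 155.95 mm². At z = 28: the cylinder does not reach this height (z outside [0, 24]); the r=2.5 cylinder at (10.5, 3.5) contributes a regular 32-gon of circumradius 2.5 (area = (32/2)·2.500²·sin(360°/32) = 19.51 mm²); the sphere at (2.5, -4) does not reach this height (|z−center|=9.000 > r=5.5); Merging all regions: only the r=2.5 cylinder at (10.5, 3.5) is present, so the union is just that shape — area = 19.51 mm². Checking containment: the cross-section at z = 28 is a subset of the cross-section at z = 15.68.

entirely on top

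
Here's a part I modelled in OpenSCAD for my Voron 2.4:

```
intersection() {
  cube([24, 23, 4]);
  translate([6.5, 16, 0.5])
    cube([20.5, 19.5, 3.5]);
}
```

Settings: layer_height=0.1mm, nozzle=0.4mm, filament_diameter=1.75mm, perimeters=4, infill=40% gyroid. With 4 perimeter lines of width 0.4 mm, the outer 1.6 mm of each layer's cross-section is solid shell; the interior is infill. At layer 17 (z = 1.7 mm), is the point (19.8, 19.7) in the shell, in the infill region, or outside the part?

At z = 1.7 mm: the cube (footprint 24×23) is included at this height; the cube at (6.5, 16) is present — its section is the full 20.5×19.5 rectangle; Taking the intersection: the 20.5×19.5 cube at (6.5, 16) partially overlaps the 24×23 cube; clipping to the common part keeps 122.50 mm² — 1 connected region. Overall, the cross-section is a single solid region. The nearest boundary edge runs (6.50, 23.00)→(24.00, 23.00); distance from the point to it = 3.30 mm. The point is inside the cross-section and 3.30 mm from the nearest boundary — more than the 1.6 mm shell width (4 × 0.4), so it's in the infill interior.

infill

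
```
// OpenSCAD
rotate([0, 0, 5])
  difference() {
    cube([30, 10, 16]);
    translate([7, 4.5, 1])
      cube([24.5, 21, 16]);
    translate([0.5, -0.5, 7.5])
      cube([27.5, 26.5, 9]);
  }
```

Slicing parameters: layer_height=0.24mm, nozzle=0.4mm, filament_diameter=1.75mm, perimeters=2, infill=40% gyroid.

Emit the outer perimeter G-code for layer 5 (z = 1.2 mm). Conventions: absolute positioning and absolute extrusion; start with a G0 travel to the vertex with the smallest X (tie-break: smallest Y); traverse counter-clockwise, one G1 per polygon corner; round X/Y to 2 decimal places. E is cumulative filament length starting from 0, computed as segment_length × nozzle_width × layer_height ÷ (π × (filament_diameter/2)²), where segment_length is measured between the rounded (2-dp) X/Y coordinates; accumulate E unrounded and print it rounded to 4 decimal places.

G0 X-0.87 Y9.96 Z1.20
G1 X0.00 Y0.00 E0.3990
G1 X29.89 Y2.61 E1.5966
G1 X29.49 Y7.10 E1.7765
G1 X6.58 Y5.09 E2.6944
G1 X6.10 Y10.57 E2.9139
G1 X-0.87 Y9.96 E3.1932

At z = 1.2 mm: the cube (footprint 30×10) is included at this height; the cube at (7, 4.5) (footprint 24.5×21) is included at this height; the cube at (0.5, -0.5) does not reach this height (z outside [7.5, 16.5]); Taking the first minus the rest: starting from the 30×10 cube, the 24.5×21 cube at (7, 4.5) partially overlaps it — only the 126.50 mm² overlap (of its 514.50 mm²) is removed, clipping the outline — 1 connected region; (rotated 5° about Z; rotation is an isometry so areas/perimeters/island counts are preserved). The outline is a single polygon with 6 vertices. Extrusion per mm of travel: 0.4 × 0.24 / (π × 0.875²) = 0.039912. Accumulating E over each segment gives final E = 3.1932.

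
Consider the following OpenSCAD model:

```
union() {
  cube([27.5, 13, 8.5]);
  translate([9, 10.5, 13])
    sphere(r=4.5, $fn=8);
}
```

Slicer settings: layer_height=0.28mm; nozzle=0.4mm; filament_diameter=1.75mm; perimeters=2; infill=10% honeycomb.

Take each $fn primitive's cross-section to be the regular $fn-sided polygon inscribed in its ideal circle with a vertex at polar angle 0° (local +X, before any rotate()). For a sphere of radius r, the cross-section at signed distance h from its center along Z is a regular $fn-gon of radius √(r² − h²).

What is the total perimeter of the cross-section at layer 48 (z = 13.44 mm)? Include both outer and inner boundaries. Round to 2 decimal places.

At z = 13.44 mm: the cube does not reach this height (z outside [0, 8.5]); the r=4.5 sphere at (9, 10.5) contributes a regular 8-gon of circumradius √(4.5²−0.44²) = 4.478 (perimeter = 2·8·4.478·sin(180°/8) = 27.42 mm); Combining (union): only the r=4.5 sphere at (9, 10.5) is present, so the union is just that shape — boundary = 27.42 mm. Overall, the cross-section is a single solid region. Total boundary length (outer) = 27.42 mm.

27.42 mm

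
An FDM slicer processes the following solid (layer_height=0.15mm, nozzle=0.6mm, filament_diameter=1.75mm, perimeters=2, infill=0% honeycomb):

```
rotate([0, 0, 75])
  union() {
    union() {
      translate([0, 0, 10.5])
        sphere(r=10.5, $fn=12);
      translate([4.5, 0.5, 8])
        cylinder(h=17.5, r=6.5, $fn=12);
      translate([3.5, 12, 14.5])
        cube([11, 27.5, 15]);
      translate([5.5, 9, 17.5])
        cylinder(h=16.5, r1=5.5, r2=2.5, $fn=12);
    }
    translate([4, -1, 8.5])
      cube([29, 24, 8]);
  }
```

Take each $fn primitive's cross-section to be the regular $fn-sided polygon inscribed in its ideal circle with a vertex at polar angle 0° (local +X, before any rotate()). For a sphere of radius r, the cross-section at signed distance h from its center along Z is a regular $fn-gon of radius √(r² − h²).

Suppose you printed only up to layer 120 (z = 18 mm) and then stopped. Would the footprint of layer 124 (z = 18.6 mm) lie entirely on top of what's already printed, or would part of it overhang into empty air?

Compare the two slices. At z = 18: the sphere: section is a regular 12-gon, circumradius = √(r²−h²) = √(10.5²−7.5²) = 7.348 (area = (12/2)·7.348²·sin(360°/12) = 162.00 mm²); the cylinder at (4.5, 0.5): section is a regular 12-gon, circumradius r=6.5 (area = (12/2)·6.500²·sin(360°/12) = 126.75 mm²); the 11×27.5 cube at (3.5, 12) contributes its full rectangle (area 302.50 mm²); the cone at (5.5, 9) contributes a regular 12-gon of circumradius 5.409 (interpolated between r1=5.5 and r2=2.5 at t=0.030) (area = (12/2)·5.409²·sin(360°/12) = 87.77 mm²); Taking the union: the regions partially overlap — summed areas 679.02 mm² minus the doubly-counted overlap 112.21 mm² gives 566.82 mm² — area = 566.82 mm²; the cube at (4, -1) is absent (z outside [8.5, 16.5]); Merging all regions: only the result so far is present, so the union is just that shape — area = 566.82 mm²; (whole slice rotated 75° about Z — lengths, areas and connectivity unchanged). At z = 18.6: the sphere: section is a regular 12-gon, circumradius = √(r²−h²) = √(10.5²−8.1²) = 6.681 (area = (12/2)·6.681²·sin(360°/12) = 133.92 mm²); the r=6.5 cylinder at (4.5, 0.5) gives a regular 12-gon of circumradius 6.5 (constant along its height) (area = (12/2)·6.500²·sin(360°/12) = 126.75 mm²); the cube at (3.5, 12) is present — its section is the full 11×27.5 rectangle (area 302.50 mm²); the cone at (5.5, 9) contributes a regular 12-gon of circumradius 5.300 (interpolated between r1=5.5 and r2=2.5 at t=0.067) (area = (12/2)·5.300²·sin(360°/12) = 84.27 mm²); Combining (union): the regions partially overlap — summed areas 647.44 mm² minus the doubly-counted overlap 99.46 mm² gives 547.98 mm² — area = 547.98 mm²; the cube at (4, -1) is not intersected at this z (z outside [8.5, 16.5]); Merging all regions: only the result so far is present, so the union is just that shape — area = 547.98 mm²; (rotated 75° about Z; rotation is an isometry so areas/perimeters/island counts are preserved). Checking containment: the cross-section at z = 18.6 is a subset of the cross-section at z = 18.

entirely on top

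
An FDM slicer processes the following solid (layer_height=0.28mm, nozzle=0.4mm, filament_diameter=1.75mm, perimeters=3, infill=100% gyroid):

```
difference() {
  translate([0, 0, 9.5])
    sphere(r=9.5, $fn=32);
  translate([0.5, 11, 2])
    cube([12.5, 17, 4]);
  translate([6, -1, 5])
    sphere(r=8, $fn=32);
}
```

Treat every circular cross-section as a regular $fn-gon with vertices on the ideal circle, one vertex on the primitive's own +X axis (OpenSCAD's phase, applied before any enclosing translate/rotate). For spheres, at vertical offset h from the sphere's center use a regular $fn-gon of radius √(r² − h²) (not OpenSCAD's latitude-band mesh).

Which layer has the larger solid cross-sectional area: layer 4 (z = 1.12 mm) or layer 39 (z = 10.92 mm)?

Layer 4 (z = 1.12): the r=9.5 sphere slices to a regular 32-gon of circumradius 4.475 (√(r²−h²) with h=8.38 from center) (area = (32/2)·4.475²·sin(360°/32) = 62.51 mm²); the cube at (0.5, 11) does not reach this height (z outside [2, 6]); the r=8 sphere at (6, -1) slices to a regular 32-gon of circumradius 6.996 (√(r²−h²) with h=3.88 from center) (area = (32/2)·6.996²·sin(360°/32) = 152.78 mm²); After the difference (first − rest): starting from the r=9.5 sphere (62.51 mm²), the r=8 sphere at (6, -1) partially overlaps it — only the 34.68 mm² overlap (of its 152.78 mm²) is removed, clipping the outline — area = 27.83 mm². So its area = 27.83 mm². Layer 39 (z = 10.92): the sphere: section is a regular 32-gon, circumradius = √(r²−h²) = √(9.5²−1.42²) = 9.393 (area = (32/2)·9.393²·sin(360°/32) = 275.42 mm²); the cube at (0.5, 11) is absent (z outside [2, 6]); the r=8 sphere at (6, -1) slices to a regular 32-gon of circumradius 5.381 (√(r²−h²) with h=5.92 from center) (area = (32/2)·5.381²·sin(360°/32) = 90.38 mm²); Taking the first minus the rest: starting from the r=9.5 sphere (275.42 mm²), the r=8 sphere at (6, -1) partially overlaps it — only the 74.27 mm² overlap (of its 90.38 mm²) is removed, clipping the outline — area = 201.15 mm². So its area = 201.15 mm². Layer 39 is larger (201.15 vs 27.83 mm²).

layer 39 (z = 10.92 mm)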